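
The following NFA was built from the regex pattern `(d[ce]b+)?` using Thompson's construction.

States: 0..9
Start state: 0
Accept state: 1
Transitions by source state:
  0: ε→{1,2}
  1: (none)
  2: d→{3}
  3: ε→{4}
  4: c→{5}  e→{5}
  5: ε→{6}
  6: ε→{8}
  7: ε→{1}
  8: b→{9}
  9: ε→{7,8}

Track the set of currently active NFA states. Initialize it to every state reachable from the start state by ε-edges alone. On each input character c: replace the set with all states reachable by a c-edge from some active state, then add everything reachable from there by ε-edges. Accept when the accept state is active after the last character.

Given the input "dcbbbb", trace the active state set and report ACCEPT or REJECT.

initial (ε-close {0}): {0,1,2}
'd' @ 1: {3,4}
'c' @ 2: {5,6,8}
'b' @ 3: {1,7,8,9}  ✓accept
'b' @ 4: {1,7,8,9}  ✓accept
'b' @ 5: {1,7,8,9}  ✓accept
'b' @ 6: {1,7,8,9}  ✓accept
final: {1,7,8,9}; accept 1 in set

Answer: ACCEPT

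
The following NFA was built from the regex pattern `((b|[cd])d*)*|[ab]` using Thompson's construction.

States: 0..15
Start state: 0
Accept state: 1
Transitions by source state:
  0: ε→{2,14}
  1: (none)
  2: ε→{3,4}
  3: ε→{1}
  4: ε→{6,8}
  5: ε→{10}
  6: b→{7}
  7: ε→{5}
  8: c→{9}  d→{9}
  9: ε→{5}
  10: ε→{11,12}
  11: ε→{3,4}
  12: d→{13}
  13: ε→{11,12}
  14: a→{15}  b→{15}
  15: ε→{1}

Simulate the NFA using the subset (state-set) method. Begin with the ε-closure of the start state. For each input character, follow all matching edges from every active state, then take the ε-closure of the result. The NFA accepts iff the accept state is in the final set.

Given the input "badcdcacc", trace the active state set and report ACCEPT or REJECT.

start: ε-closure({0}) = {0,1,2,3,4,6,8,14}
'b' @ 1: {1,3,4,5,6,7,8,10,11,12,15}  ✓accept
'a' @ 2: {}  — no active states
rest 'dcdcacc' ignored (set empty)
end set {} — state 1 not in

Answer: REJECT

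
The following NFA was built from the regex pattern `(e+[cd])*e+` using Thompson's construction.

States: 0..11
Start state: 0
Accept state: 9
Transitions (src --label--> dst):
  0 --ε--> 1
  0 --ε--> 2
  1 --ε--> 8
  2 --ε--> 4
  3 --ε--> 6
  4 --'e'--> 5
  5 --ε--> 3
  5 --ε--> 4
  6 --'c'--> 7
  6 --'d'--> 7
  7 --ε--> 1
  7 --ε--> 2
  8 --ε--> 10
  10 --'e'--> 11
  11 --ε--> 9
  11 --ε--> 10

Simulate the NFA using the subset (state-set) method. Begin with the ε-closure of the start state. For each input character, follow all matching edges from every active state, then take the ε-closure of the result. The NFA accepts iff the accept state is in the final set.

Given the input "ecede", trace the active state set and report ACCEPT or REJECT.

Answer: ACCEPT

Derivation:
initial (ε-close {0}): {0,1,2,4,8,10}
'e' @ 1: {3,4,5,6,9,10,11}  [accepting]
'c' @ 2: {1,2,4,7,8,10}
'e' @ 3: {3,4,5,6,9,10,11}  [accepting]
'd' @ 4: {1,2,4,7,8,10}
'e' @ 5: {3,4,5,6,9,10,11}  [accepting]
end set {3,4,5,6,9,10,11} — state 9 in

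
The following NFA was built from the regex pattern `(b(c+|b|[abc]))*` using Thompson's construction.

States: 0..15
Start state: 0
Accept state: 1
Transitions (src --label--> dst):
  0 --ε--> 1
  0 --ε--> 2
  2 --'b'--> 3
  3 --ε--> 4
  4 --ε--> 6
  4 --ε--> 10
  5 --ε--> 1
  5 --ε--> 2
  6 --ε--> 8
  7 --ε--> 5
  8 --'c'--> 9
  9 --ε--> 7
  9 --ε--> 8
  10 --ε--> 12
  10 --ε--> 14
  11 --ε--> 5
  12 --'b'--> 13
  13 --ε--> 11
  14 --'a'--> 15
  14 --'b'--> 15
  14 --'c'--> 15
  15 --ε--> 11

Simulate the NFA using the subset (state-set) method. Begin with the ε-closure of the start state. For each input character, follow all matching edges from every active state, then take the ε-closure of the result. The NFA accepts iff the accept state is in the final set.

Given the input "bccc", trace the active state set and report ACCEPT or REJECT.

initial (ε-close {0}): {0,1,2}
'b' @ 1: {3,4,6,8,10,12,14}
'c' @ 2: {1,2,5,7,8,9,11,15}  (accept∈set)
'c' @ 3: {1,2,5,7,8,9}  (accept∈set)
'c' @ 4: {1,2,5,7,8,9}  (accept∈set)
end set {1,2,5,7,8,9} — state 1 in

Answer: ACCEPT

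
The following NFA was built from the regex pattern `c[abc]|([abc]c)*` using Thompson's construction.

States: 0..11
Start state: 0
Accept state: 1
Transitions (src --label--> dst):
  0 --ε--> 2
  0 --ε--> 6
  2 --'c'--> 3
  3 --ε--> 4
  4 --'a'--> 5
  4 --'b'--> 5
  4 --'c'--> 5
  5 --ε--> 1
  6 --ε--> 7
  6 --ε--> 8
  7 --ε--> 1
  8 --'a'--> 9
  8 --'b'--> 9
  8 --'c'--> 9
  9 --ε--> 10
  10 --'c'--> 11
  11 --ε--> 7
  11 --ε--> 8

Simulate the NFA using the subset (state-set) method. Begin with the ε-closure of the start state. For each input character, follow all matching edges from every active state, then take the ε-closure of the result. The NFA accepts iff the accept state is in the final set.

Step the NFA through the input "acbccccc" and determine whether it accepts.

start: ε-closure({0}) = {0,1,2,6,7,8}
'a' @ 1: {9,10}
'c' @ 2: {1,7,8,11}  (accept∈set)
'b' @ 3: {9,10}
'c' @ 4: {1,7,8,11}  (accept∈set)
'c' @ 5: {9,10}
'c' @ 6: {1,7,8,11}  (accept∈set)
'c' @ 7: {9,10}
'c' @ 8: {1,7,8,11}  (accept∈set)
final: {1,7,8,11}; accept 1 in set

Answer: ACCEPT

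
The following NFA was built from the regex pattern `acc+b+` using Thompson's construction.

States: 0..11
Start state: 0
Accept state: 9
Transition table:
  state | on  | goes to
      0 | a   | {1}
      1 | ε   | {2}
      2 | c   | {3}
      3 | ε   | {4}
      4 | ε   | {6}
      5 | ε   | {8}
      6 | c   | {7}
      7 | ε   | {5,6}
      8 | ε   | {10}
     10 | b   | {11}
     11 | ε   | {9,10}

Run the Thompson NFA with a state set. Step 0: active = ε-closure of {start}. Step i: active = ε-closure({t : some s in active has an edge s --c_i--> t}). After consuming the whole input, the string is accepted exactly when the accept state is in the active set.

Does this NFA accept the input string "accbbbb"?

initial (ε-close {0}): {0}
'a' @ 1: {1,2}
'c' @ 2: {3,4,6}
'c' @ 3: {5,6,7,8,10}
'b' @ 4: {9,10,11}  [accepting]
'b' @ 5: {9,10,11}  [accepting]
'b' @ 6: {9,10,11}  [accepting]
'b' @ 7: {9,10,11}  [accepting]
after full input: {9,10,11}  (accept=9 in)

Answer: ACCEPT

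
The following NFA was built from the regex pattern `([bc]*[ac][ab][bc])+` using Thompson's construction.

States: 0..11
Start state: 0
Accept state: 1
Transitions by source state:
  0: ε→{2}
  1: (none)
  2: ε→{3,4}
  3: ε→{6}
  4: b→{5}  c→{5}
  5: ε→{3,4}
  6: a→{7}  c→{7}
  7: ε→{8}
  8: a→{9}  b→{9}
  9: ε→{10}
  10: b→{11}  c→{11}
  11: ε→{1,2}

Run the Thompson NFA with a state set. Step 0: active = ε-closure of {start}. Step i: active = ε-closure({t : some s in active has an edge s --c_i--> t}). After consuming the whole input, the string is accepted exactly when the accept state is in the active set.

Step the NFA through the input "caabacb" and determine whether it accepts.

initial (ε-close {0}): {0,2,3,4,6}
'c' @ 1: {3,4,5,6,7,8}
'a' @ 2: {7,8,9,10}
'a' @ 3: {9,10}
'b' @ 4: {1,2,3,4,6,11}  ✓accept
'a' @ 5: {7,8}
'c' @ 6: {}  — no active states
rest 'b' ignored (set empty)
final: {}; accept 1 not in set

Answer: REJECT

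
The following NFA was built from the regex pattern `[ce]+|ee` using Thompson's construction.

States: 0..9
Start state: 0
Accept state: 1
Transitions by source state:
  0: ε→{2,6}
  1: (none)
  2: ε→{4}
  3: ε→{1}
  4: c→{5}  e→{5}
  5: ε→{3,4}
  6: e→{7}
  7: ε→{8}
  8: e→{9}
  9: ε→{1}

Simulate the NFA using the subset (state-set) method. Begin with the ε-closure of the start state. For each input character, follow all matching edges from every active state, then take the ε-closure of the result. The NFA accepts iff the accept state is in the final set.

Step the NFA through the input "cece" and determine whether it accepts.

Answer: ACCEPT

Steps:
initial (ε-close {0}): {0,2,4,6}
'c' @ 1: {1,3,4,5}  [accepting]
'e' @ 2: {1,3,4,5}  [accepting]
'c' @ 3: {1,3,4,5}  [accepting]
'e' @ 4: {1,3,4,5}  [accepting]
end set {1,3,4,5} — state 1 in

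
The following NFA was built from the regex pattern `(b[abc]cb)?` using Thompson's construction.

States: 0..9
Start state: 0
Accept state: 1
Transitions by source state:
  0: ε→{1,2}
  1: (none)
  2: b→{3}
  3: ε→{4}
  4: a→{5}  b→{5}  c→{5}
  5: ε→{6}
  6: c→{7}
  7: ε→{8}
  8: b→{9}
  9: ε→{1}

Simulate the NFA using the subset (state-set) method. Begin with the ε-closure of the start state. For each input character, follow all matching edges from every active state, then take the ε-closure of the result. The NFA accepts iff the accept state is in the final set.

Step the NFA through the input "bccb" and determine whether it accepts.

initial (ε-close {0}): {0,1,2}
'b' @ 1: {3,4}
'c' @ 2: {5,6}
'c' @ 3: {7,8}
'b' @ 4: {1,9}  [accepting]
final: {1,9}; accept 1 in set

Answer: ACCEPT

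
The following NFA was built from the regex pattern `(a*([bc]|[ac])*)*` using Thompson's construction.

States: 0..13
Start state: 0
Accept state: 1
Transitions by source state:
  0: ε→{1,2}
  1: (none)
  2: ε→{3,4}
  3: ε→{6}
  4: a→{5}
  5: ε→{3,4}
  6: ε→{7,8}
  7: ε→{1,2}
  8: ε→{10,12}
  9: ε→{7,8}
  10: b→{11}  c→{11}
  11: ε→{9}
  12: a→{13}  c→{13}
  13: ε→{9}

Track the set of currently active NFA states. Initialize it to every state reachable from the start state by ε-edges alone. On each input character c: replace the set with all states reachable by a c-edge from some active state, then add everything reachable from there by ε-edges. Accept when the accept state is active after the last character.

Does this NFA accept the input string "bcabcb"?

S₀ = ε-closure({0}) = {0,1,2,3,4,6,7,8,10,12}
'b' @ 1: {1,2,3,4,6,7,8,9,10,11,12}  ✓accept
'c' @ 2: {1,2,3,4,6,7,8,9,10,11,12,13}  ✓accept
'a' @ 3: {1,2,3,4,5,6,7,8,9,10,12,13}  ✓accept
'b' @ 4: {1,2,3,4,6,7,8,9,10,11,12}  ✓accept
'c' @ 5: {1,2,3,4,6,7,8,9,10,11,12,13}  ✓accept
'b' @ 6: {1,2,3,4,6,7,8,9,10,11,12}  ✓accept
end set {1,2,3,4,6,7,8,9,10,11,12} — state 1 in

Answer: ACCEPT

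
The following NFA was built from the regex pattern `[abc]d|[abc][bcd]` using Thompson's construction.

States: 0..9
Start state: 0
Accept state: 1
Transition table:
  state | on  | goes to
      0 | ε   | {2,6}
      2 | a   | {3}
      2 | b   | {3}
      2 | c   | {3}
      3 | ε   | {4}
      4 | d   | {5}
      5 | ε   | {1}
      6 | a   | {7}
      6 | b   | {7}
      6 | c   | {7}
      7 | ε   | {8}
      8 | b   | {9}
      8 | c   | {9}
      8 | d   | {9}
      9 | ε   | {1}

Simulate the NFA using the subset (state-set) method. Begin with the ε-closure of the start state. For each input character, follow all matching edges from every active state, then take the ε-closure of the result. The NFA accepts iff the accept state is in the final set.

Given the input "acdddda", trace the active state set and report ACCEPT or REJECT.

Answer: REJECT

Steps:
initial (ε-close {0}): {0,2,6}
'a' @ 1: {3,4,7,8}
'c' @ 2: {1,9}  ✓accept
'd' @ 3: {}  — state set empty
rest 'ddda' ignored (set empty)
after full input: {}  (accept=1 not in)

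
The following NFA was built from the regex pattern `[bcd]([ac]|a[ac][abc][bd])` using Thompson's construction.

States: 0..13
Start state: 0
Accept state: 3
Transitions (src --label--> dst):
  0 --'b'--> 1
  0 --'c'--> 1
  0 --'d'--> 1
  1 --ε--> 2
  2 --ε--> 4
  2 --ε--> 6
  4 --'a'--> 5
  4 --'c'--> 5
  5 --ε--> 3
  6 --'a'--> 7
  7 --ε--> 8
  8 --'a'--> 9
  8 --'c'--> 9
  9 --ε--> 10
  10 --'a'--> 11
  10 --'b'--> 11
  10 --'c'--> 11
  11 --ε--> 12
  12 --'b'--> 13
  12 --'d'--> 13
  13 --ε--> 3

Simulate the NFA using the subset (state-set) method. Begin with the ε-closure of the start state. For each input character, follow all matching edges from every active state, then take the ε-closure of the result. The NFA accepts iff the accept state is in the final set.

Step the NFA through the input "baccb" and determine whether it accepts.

initial (ε-close {0}): {0}
'b' @ 1: {1,2,4,6}
'a' @ 2: {3,5,7,8}  ✓accept
'c' @ 3: {9,10}
'c' @ 4: {11,12}
'b' @ 5: {3,13}  ✓accept
final: {3,13}; accept 3 in set

Answer: ACCEPT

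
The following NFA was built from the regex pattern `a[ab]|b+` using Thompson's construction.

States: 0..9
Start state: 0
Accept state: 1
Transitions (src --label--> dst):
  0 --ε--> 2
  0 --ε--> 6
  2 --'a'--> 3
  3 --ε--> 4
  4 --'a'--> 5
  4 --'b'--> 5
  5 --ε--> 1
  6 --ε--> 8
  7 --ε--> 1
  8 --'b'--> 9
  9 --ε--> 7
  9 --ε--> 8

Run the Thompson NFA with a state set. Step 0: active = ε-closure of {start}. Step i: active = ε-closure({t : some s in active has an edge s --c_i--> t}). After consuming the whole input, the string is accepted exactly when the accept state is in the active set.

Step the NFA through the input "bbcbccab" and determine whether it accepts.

start: ε-closure({0}) = {0,2,6,8}
'b' @ 1: {1,7,8,9}  [accepting]
'b' @ 2: {1,7,8,9}  [accepting]
'c' @ 3: {}  — no active states
rest 'bccab' ignored (set empty)
after full input: {}  (accept=1 not in)

Answer: REJECT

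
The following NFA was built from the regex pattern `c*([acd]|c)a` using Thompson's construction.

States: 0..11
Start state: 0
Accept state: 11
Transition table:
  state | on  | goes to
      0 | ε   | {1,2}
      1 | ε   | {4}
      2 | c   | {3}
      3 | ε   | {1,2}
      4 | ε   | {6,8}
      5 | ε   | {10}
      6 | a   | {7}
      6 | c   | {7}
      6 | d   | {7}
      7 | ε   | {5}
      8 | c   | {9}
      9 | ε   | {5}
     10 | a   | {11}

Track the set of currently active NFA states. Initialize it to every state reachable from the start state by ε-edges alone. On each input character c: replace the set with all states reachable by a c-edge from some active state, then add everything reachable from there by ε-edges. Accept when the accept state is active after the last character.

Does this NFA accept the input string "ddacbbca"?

Answer: REJECT

Trace:
start: ε-closure({0}) = {0,1,2,4,6,8}
'd' @ 1: {5,7,10}
'd' @ 2: {}  — dead — no transitions
rest 'acbbca' ignored (set empty)
end set {} — state 11 not in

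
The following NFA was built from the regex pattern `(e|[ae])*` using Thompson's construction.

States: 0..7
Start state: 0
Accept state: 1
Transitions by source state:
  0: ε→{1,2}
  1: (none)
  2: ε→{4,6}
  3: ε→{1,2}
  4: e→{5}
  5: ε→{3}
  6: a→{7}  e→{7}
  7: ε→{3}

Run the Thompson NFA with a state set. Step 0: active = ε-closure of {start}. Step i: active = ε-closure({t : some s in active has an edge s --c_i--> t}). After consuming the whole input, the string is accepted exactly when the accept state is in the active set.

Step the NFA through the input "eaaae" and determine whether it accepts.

Answer: ACCEPT

Steps:
S₀ = ε-closure({0}) = {0,1,2,4,6}
'e' @ 1: {1,2,3,4,5,6,7}  (accept∈set)
'a' @ 2: {1,2,3,4,6,7}  (accept∈set)
'a' @ 3: {1,2,3,4,6,7}  (accept∈set)
'a' @ 4: {1,2,3,4,6,7}  (accept∈set)
'e' @ 5: {1,2,3,4,5,6,7}  (accept∈set)
end set {1,2,3,4,5,6,7} — state 1 in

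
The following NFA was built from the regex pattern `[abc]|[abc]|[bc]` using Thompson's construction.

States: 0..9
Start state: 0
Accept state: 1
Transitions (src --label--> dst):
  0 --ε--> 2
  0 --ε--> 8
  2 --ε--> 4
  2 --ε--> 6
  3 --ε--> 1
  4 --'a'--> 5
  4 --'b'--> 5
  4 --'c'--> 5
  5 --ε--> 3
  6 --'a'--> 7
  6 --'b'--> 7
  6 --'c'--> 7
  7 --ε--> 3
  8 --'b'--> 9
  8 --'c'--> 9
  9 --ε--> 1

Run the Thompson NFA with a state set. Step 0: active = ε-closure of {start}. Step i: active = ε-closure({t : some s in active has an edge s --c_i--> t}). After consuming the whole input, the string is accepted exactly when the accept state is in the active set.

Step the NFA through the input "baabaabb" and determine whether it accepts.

Answer: REJECT

Derivation:
start: ε-closure({0}) = {0,2,4,6,8}
'b' @ 1: {1,3,5,7,9}  ✓accept
'a' @ 2: {}  — dead — no transitions
rest 'abaabb' ignored (set empty)
end set {} — state 1 not in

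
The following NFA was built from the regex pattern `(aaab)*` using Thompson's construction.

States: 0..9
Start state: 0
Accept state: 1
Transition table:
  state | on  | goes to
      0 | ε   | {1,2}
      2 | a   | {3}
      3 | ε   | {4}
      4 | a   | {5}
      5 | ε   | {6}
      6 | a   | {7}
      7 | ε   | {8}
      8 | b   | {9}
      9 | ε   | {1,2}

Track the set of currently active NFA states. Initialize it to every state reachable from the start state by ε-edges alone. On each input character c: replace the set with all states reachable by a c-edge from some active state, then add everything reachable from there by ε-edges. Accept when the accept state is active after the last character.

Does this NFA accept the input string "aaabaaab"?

Answer: ACCEPT

Derivation:
initial (ε-close {0}): {0,1,2}
'a' @ 1: {3,4}
'a' @ 2: {5,6}
'a' @ 3: {7,8}
'b' @ 4: {1,2,9}  (accept∈set)
'a' @ 5: {3,4}
'a' @ 6: {5,6}
'a' @ 7: {7,8}
'b' @ 8: {1,2,9}  (accept∈set)
final: {1,2,9}; accept 1 in set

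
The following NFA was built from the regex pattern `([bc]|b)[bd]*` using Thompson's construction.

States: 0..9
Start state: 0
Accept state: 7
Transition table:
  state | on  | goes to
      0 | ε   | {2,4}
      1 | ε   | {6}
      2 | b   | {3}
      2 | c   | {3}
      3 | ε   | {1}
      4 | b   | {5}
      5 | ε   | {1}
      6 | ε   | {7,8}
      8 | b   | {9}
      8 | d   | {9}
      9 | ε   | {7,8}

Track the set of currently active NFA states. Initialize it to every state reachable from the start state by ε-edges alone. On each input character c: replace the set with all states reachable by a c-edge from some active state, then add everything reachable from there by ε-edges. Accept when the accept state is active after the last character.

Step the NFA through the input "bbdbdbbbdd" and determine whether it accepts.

S₀ = ε-closure({0}) = {0,2,4}
'b' @ 1: {1,3,5,6,7,8}  ✓accept
'b' @ 2: {7,8,9}  ✓accept
'd' @ 3: {7,8,9}  ✓accept
'b' @ 4: {7,8,9}  ✓accept
'd' @ 5: {7,8,9}  ✓accept
'b' @ 6: {7,8,9}  ✓accept
'b' @ 7: {7,8,9}  ✓accept
'b' @ 8: {7,8,9}  ✓accept
'd' @ 9: {7,8,9}  ✓accept
'd' @ 10: {7,8,9}  ✓accept
end set {7,8,9} — state 7 in

Answer: ACCEPT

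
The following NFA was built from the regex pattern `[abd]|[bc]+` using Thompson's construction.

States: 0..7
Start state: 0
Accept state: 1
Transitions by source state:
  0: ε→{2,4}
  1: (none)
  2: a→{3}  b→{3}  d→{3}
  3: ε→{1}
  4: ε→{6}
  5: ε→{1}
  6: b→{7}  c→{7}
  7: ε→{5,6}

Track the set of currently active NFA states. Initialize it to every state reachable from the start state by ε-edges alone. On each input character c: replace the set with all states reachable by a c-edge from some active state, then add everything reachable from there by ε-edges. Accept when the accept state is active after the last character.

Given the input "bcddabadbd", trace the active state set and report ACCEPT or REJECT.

start: ε-closure({0}) = {0,2,4,6}
'b' @ 1: {1,3,5,6,7}  ✓accept
'c' @ 2: {1,5,6,7}  ✓accept
'd' @ 3: {}  — no active states
rest 'dabadbd' ignored (set empty)
final: {}; accept 1 not in set

Answer: REJECT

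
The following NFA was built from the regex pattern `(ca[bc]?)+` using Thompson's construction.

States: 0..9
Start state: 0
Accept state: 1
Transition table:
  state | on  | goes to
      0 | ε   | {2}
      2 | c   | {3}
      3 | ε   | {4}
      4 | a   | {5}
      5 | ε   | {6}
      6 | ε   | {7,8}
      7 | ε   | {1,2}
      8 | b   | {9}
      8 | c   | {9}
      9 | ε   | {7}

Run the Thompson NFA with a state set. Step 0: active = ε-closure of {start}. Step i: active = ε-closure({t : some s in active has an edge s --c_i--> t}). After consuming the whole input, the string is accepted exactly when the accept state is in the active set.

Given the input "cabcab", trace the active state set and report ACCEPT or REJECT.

initial (ε-close {0}): {0,2}
'c' @ 1: {3,4}
'a' @ 2: {1,2,5,6,7,8}  ✓accept
'b' @ 3: {1,2,7,9}  ✓accept
'c' @ 4: {3,4}
'a' @ 5: {1,2,5,6,7,8}  ✓accept
'b' @ 6: {1,2,7,9}  ✓accept
after full input: {1,2,7,9}  (accept=1 in)

Answer: ACCEPT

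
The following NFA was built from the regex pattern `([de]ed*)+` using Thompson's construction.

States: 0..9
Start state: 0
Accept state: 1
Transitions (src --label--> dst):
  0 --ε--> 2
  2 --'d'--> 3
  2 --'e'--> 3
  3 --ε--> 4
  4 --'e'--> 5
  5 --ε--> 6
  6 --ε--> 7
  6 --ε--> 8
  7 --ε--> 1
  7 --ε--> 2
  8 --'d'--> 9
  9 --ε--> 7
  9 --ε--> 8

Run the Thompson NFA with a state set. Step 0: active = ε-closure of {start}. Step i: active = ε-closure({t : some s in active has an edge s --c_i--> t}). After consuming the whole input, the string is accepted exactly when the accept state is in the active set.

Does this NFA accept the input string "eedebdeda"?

initial (ε-close {0}): {0,2}
'e' @ 1: {3,4}
'e' @ 2: {1,2,5,6,7,8}  ✓accept
'd' @ 3: {1,2,3,4,7,8,9}  ✓accept
'e' @ 4: {1,2,3,4,5,6,7,8}  ✓accept
'b' @ 5: {}  — no active states
rest 'deda' ignored (set empty)
after full input: {}  (accept=1 not in)

Answer: REJECT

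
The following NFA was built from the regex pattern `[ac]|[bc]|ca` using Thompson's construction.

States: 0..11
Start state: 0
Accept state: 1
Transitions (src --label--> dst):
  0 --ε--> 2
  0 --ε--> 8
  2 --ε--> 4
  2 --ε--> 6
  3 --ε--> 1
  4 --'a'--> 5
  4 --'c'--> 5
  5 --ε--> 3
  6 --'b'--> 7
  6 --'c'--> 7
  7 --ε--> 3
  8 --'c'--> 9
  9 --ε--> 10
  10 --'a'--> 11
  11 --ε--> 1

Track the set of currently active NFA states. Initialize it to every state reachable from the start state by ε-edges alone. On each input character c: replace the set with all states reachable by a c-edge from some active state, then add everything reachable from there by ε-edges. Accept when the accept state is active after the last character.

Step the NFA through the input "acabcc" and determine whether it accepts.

Answer: REJECT

Steps:
initial (ε-close {0}): {0,2,4,6,8}
'a' @ 1: {1,3,5}  [accepting]
'c' @ 2: {}  — state set empty
rest 'abcc' ignored (set empty)
end set {} — state 1 not in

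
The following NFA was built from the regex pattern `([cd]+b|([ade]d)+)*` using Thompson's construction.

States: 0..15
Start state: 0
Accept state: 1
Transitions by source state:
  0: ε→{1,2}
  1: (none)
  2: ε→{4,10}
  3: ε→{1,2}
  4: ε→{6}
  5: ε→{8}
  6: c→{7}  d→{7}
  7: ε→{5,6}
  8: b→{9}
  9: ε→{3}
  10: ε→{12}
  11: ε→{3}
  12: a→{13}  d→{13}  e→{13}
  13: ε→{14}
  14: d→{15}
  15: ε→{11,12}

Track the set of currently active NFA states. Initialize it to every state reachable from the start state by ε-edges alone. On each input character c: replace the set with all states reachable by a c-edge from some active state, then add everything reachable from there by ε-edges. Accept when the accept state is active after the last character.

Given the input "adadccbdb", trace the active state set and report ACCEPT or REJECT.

Answer: ACCEPT

Derivation:
initial (ε-close {0}): {0,1,2,4,6,10,12}
'a' @ 1: {13,14}
'd' @ 2: {1,2,3,4,6,10,11,12,15}  (accept∈set)
'a' @ 3: {13,14}
'd' @ 4: {1,2,3,4,6,10,11,12,15}  (accept∈set)
'c' @ 5: {5,6,7,8}
'c' @ 6: {5,6,7,8}
'b' @ 7: {1,2,3,4,6,9,10,12}  (accept∈set)
'd' @ 8: {5,6,7,8,13,14}
'b' @ 9: {1,2,3,4,6,9,10,12}  (accept∈set)
after full input: {1,2,3,4,6,9,10,12}  (accept=1 in)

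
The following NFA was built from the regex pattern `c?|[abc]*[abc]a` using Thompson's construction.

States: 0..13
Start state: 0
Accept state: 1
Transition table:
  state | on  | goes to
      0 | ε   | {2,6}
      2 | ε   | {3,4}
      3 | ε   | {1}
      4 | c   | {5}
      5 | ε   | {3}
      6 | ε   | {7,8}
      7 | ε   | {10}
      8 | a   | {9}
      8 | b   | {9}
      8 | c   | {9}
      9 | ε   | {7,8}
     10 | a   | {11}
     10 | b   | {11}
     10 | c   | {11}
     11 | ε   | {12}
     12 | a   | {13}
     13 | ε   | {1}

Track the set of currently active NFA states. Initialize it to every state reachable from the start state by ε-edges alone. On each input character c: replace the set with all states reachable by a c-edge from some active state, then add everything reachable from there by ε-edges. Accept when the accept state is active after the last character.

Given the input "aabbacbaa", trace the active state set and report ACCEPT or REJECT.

Answer: ACCEPT

Derivation:
initial (ε-close {0}): {0,1,2,3,4,6,7,8,10}
'a' @ 1: {7,8,9,10,11,12}
'a' @ 2: {1,7,8,9,10,11,12,13}  (accept∈set)
'b' @ 3: {7,8,9,10,11,12}
'b' @ 4: {7,8,9,10,11,12}
'a' @ 5: {1,7,8,9,10,11,12,13}  (accept∈set)
'c' @ 6: {7,8,9,10,11,12}
'b' @ 7: {7,8,9,10,11,12}
'a' @ 8: {1,7,8,9,10,11,12,13}  (accept∈set)
'a' @ 9: {1,7,8,9,10,11,12,13}  (accept∈set)
final: {1,7,8,9,10,11,12,13}; accept 1 in set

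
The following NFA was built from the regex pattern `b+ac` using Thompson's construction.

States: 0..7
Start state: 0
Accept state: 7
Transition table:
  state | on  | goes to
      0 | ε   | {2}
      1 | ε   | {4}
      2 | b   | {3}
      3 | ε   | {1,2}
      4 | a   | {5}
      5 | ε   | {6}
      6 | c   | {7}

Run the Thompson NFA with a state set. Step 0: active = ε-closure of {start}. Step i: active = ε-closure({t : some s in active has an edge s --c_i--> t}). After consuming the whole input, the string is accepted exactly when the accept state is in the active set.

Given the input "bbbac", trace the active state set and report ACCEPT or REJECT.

initial (ε-close {0}): {0,2}
'b' @ 1: {1,2,3,4}
'b' @ 2: {1,2,3,4}
'b' @ 3: {1,2,3,4}
'a' @ 4: {5,6}
'c' @ 5: {7}  ✓accept
final: {7}; accept 7 in set

Answer: ACCEPT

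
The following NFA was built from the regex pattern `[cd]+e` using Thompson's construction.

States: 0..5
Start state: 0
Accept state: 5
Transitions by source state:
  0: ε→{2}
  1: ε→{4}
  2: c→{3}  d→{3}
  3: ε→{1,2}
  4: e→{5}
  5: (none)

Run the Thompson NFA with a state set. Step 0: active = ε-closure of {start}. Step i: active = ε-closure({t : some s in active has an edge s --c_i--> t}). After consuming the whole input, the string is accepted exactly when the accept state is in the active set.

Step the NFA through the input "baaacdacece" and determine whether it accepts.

S₀ = ε-closure({0}) = {0,2}
'b' @ 1: {}  — dead — no transitions
rest 'aaacdacece' ignored (set empty)
after full input: {}  (accept=5 not in)

Answer: REJECT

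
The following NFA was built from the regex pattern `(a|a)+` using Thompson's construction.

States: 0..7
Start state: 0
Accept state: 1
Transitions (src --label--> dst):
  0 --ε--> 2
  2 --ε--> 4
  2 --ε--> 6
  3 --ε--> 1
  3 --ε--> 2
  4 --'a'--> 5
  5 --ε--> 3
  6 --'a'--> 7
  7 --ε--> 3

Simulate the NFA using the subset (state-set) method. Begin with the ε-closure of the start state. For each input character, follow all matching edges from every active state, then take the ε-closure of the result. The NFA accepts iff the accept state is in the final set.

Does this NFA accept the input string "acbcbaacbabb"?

Answer: REJECT

Derivation:
start: ε-closure({0}) = {0,2,4,6}
'a' @ 1: {1,2,3,4,5,6,7}  [accepting]
'c' @ 2: {}  — state set empty
rest 'bcbaacbabb' ignored (set empty)
end set {} — state 1 not in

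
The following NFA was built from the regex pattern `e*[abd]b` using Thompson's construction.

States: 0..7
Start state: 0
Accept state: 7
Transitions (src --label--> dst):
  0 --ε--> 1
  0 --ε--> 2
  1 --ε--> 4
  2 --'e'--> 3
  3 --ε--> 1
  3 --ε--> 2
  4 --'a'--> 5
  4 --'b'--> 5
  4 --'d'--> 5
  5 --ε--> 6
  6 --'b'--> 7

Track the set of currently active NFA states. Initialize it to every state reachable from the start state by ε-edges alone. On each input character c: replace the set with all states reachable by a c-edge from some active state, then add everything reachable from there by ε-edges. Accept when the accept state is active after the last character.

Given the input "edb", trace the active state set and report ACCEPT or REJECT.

initial (ε-close {0}): {0,1,2,4}
'e' @ 1: {1,2,3,4}
'd' @ 2: {5,6}
'b' @ 3: {7}  ✓accept
final: {7}; accept 7 in set

Answer: ACCEPT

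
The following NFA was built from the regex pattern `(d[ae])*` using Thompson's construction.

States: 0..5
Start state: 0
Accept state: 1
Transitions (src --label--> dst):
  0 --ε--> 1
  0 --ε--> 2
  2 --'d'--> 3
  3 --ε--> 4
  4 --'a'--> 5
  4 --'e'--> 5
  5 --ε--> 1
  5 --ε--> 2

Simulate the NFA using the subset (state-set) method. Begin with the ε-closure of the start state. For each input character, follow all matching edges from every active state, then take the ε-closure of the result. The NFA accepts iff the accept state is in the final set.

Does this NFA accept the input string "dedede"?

Answer: ACCEPT

Derivation:
initial (ε-close {0}): {0,1,2}
'd' @ 1: {3,4}
'e' @ 2: {1,2,5}  ✓accept
'd' @ 3: {3,4}
'e' @ 4: {1,2,5}  ✓accept
'd' @ 5: {3,4}
'e' @ 6: {1,2,5}  ✓accept
after full input: {1,2,5}  (accept=1 in)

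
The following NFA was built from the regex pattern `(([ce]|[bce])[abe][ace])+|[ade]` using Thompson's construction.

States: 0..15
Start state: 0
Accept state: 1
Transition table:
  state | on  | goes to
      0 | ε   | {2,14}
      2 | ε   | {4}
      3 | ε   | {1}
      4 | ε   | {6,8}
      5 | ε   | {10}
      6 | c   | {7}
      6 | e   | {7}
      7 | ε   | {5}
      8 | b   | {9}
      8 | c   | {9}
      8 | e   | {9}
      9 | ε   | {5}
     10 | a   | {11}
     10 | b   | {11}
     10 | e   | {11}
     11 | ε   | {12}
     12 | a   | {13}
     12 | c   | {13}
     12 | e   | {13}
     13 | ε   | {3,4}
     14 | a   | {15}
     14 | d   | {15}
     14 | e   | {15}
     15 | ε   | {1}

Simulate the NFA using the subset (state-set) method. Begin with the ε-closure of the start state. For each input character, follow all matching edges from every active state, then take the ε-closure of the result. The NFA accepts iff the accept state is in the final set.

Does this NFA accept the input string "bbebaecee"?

S₀ = ε-closure({0}) = {0,2,4,6,8,14}
'b' @ 1: {5,9,10}
'b' @ 2: {11,12}
'e' @ 3: {1,3,4,6,8,13}  ✓accept
'b' @ 4: {5,9,10}
'a' @ 5: {11,12}
'e' @ 6: {1,3,4,6,8,13}  ✓accept
'c' @ 7: {5,7,9,10}
'e' @ 8: {11,12}
'e' @ 9: {1,3,4,6,8,13}  ✓accept
final: {1,3,4,6,8,13}; accept 1 in set

Answer: ACCEPT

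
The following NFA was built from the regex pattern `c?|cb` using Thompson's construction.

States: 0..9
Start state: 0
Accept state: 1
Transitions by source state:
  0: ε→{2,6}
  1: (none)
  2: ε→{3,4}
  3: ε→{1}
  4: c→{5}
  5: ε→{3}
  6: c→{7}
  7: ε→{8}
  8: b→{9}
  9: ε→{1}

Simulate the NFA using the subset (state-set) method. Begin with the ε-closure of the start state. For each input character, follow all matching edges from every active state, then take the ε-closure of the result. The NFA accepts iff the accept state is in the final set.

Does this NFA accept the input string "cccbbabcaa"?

Answer: REJECT

Derivation:
initial (ε-close {0}): {0,1,2,3,4,6}
'c' @ 1: {1,3,5,7,8}  [accepting]
'c' @ 2: {}  — state set empty
rest 'cbbabcaa' ignored (set empty)
after full input: {}  (accept=1 not in)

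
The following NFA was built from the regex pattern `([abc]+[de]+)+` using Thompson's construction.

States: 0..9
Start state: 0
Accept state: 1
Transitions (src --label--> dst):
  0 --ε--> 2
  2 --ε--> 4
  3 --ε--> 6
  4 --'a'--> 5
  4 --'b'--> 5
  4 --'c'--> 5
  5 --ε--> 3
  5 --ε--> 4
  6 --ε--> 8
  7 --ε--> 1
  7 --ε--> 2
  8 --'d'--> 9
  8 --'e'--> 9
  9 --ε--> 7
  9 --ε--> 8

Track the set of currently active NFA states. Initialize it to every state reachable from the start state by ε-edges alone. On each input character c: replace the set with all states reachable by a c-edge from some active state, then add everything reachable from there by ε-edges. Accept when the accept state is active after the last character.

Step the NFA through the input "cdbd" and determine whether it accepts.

Answer: ACCEPT

Trace:
initial (ε-close {0}): {0,2,4}
'c' @ 1: {3,4,5,6,8}
'd' @ 2: {1,2,4,7,8,9}  ✓accept
'b' @ 3: {3,4,5,6,8}
'd' @ 4: {1,2,4,7,8,9}  ✓accept
end set {1,2,4,7,8,9} — state 1 in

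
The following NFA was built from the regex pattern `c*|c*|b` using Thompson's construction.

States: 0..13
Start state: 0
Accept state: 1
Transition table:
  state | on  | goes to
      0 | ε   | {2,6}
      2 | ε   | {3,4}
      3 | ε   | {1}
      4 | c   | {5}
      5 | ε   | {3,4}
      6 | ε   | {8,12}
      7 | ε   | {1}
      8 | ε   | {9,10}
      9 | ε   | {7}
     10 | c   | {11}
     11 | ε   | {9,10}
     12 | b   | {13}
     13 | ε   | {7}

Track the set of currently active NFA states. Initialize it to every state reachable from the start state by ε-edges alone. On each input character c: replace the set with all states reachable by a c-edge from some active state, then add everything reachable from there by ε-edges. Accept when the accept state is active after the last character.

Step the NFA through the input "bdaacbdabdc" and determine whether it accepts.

initial (ε-close {0}): {0,1,2,3,4,6,7,8,9,10,12}
'b' @ 1: {1,7,13}  ✓accept
'd' @ 2: {}  — state set empty
rest 'aacbdabdc' ignored (set empty)
final: {}; accept 1 not in set

Answer: REJECT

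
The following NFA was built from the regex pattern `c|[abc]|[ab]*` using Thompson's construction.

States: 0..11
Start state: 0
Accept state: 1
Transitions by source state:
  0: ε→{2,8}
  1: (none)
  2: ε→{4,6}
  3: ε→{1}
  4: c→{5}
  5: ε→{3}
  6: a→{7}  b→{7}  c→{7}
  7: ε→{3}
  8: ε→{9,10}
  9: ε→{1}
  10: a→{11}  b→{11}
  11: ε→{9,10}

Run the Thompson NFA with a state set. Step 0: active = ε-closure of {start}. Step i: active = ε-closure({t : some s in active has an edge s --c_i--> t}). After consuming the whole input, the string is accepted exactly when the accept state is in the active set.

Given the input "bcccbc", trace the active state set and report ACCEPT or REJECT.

initial (ε-close {0}): {0,1,2,4,6,8,9,10}
'b' @ 1: {1,3,7,9,10,11}  [accepting]
'c' @ 2: {}  — dead — no transitions
rest 'ccbc' ignored (set empty)
end set {} — state 1 not in

Answer: REJECT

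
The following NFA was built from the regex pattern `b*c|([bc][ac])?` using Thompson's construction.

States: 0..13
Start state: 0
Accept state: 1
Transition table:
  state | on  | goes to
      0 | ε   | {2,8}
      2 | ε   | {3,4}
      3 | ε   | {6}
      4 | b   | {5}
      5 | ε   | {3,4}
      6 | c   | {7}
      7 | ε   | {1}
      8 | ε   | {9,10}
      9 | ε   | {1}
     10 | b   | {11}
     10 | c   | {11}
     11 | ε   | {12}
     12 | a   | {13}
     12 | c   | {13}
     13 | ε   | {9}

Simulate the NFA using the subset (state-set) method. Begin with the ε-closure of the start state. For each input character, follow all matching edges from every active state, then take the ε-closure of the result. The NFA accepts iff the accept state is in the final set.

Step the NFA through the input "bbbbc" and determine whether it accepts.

Answer: ACCEPT

Steps:
S₀ = ε-closure({0}) = {0,1,2,3,4,6,8,9,10}
'b' @ 1: {3,4,5,6,11,12}
'b' @ 2: {3,4,5,6}
'b' @ 3: {3,4,5,6}
'b' @ 4: {3,4,5,6}
'c' @ 5: {1,7}  (accept∈set)
end set {1,7} — state 1 in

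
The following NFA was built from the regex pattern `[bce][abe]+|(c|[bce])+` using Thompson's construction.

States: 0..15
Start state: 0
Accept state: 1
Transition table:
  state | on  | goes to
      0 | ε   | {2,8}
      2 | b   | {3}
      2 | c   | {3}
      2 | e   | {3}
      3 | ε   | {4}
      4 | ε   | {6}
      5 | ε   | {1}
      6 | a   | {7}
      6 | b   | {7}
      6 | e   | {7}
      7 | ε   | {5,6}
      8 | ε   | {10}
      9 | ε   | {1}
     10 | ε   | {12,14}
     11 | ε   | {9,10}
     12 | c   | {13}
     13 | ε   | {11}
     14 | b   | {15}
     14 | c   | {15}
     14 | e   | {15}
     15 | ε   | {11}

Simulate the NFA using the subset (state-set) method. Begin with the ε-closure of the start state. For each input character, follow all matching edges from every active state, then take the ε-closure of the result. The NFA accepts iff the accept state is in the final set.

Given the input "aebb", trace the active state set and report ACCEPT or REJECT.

S₀ = ε-closure({0}) = {0,2,8,10,12,14}
'a' @ 1: {}  — dead — no transitions
rest 'ebb' ignored (set empty)
after full input: {}  (accept=1 not in)

Answer: REJECT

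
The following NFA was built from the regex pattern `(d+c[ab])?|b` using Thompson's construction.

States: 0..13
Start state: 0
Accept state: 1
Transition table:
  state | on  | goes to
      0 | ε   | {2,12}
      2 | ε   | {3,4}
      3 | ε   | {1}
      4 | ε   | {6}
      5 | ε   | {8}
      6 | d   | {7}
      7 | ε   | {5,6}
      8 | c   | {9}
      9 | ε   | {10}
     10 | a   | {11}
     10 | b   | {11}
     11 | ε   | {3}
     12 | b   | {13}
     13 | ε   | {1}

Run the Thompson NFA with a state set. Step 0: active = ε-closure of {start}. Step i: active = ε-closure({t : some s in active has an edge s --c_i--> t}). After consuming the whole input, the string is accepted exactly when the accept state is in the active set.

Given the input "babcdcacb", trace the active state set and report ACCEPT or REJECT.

Answer: REJECT

Derivation:
initial (ε-close {0}): {0,1,2,3,4,6,12}
'b' @ 1: {1,13}  (accept∈set)
'a' @ 2: {}  — no active states
rest 'bcdcacb' ignored (set empty)
after full input: {}  (accept=1 not in)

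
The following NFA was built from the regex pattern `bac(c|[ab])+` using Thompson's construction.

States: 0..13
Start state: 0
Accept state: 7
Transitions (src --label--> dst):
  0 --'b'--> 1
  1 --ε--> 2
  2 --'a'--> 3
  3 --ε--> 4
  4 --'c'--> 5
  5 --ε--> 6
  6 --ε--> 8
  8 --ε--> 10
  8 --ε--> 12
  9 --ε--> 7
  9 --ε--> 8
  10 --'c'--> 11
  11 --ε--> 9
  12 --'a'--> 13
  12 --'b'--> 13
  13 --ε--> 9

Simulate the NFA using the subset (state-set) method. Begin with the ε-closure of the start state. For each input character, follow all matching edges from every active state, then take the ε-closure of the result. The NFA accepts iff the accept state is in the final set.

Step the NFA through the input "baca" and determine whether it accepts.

initial (ε-close {0}): {0}
'b' @ 1: {1,2}
'a' @ 2: {3,4}
'c' @ 3: {5,6,8,10,12}
'a' @ 4: {7,8,9,10,12,13}  [accepting]
end set {7,8,9,10,12,13} — state 7 in

Answer: ACCEPT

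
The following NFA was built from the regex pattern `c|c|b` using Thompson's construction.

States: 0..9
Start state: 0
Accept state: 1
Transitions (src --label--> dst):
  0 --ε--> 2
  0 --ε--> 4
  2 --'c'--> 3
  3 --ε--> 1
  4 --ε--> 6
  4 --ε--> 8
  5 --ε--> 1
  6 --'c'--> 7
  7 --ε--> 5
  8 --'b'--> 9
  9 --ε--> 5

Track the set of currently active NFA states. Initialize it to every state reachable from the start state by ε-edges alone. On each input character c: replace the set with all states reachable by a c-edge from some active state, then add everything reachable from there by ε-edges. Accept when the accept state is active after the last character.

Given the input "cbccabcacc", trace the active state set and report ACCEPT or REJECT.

Answer: REJECT

Steps:
S₀ = ε-closure({0}) = {0,2,4,6,8}
'c' @ 1: {1,3,5,7}  (accept∈set)
'b' @ 2: {}  — no active states
rest 'ccabcacc' ignored (set empty)
final: {}; accept 1 not in set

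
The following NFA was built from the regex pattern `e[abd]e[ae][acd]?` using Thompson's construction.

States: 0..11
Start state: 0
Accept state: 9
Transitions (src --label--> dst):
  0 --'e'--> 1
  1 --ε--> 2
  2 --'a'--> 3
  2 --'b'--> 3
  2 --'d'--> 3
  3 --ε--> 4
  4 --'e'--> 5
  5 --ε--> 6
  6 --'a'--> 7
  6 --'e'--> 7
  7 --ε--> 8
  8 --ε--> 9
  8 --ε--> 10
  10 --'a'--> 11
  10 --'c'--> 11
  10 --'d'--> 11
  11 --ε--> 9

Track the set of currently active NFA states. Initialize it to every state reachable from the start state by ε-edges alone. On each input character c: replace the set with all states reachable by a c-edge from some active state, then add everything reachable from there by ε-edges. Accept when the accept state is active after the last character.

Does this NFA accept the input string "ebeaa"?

start: ε-closure({0}) = {0}
'e' @ 1: {1,2}
'b' @ 2: {3,4}
'e' @ 3: {5,6}
'a' @ 4: {7,8,9,10}  (accept∈set)
'a' @ 5: {9,11}  (accept∈set)
end set {9,11} — state 9 in

Answer: ACCEPT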